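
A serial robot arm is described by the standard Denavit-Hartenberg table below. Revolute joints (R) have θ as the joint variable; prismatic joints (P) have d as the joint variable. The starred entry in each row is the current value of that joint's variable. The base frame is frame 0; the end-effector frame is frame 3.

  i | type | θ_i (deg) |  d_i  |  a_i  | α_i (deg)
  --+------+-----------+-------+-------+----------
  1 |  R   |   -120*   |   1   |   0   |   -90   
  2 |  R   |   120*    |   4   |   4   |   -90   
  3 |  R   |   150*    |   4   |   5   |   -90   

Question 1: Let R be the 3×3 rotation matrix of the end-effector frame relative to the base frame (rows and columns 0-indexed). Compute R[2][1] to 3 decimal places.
-0.500

End-effector y-axis (col 1 of R) = (-0.4330,-0.7500,-0.5000)
R[2][1] = -0.5000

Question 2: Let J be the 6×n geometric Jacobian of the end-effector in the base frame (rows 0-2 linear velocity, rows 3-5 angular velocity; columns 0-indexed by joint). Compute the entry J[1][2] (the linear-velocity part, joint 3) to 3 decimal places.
axis z_2 = (0.4330,0.7500,0.5000); lever o_n−o_2 = (-1.5155,2.3750,5.7500)
cross product → J_v[:, 2] = (3.1250,-3.2476,2.1651)
J_ω[:, 2] = z_2
entry J[1][2] = -3.2476

-3.248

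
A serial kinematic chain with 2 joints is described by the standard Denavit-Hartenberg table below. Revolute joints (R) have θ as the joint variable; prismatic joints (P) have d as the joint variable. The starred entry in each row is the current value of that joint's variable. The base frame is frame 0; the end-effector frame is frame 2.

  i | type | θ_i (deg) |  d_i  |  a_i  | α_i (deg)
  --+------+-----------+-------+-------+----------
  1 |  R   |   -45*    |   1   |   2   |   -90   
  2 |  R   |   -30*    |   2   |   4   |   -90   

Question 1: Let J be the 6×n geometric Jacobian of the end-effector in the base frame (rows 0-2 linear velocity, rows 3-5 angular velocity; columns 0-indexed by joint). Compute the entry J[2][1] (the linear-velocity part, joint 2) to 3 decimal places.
axis z_1 = (0.7071,0.7071,0.0000); lever o_n−o_1 = (3.8637,-1.0353,2.0000)
cross product → J_v[:, 1] = (1.4142,-1.4142,-3.4641)
J_ω[:, 1] = z_1
entry J[2][1] = -3.4641

-3.464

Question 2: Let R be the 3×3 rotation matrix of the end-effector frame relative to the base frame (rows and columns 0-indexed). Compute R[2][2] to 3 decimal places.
-0.866

End-effector z-axis (col 2 of R) = (0.3536,-0.3536,-0.8660)
R[2][2] = -0.8660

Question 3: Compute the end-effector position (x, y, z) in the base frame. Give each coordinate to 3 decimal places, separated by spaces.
after link 1: o_1 = (1.4142, -1.4142, 1.0000)
after link 2: o_2 = (5.2779, -2.4495, 3.0000)

5.278 -2.449 3.000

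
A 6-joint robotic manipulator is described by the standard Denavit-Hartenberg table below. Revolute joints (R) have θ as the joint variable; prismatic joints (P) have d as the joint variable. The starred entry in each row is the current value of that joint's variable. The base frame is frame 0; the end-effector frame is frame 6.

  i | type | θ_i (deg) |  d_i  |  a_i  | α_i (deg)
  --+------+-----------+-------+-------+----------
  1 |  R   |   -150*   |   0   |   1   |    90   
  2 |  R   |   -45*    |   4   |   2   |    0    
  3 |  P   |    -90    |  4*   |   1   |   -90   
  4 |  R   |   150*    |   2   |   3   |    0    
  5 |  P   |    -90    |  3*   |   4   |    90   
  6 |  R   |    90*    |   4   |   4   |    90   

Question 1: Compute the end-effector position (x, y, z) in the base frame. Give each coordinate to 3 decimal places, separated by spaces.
after link 1: o_1 = (-0.8660, -0.5000, 0.0000)
after link 2: o_2 = (-4.0908, 2.2570, -1.4142)
after link 3: o_3 = (-5.4784, 6.0746, -2.1213)
after link 4: o_4 = (-7.5441, 3.1499, -1.6984)
after link 5: o_5 = (-6.4245, -0.2036, -5.2340)
after link 6: o_6 = (-7.7526, 1.3390, -10.5119)

-7.753 1.339 -10.512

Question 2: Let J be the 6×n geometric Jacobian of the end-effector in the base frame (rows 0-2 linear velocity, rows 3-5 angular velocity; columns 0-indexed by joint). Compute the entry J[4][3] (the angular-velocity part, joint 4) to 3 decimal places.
axis z_3 = (-0.6124,-0.3536,-0.7071); lever o_n−o_3 = (-2.2742,-4.7357,-8.3905)
cross product → J_v[:, 3] = (-0.3821,-3.5300,2.0959)
J_ω[:, 3] = z_3
entry J[4][3] = -0.3536

-0.354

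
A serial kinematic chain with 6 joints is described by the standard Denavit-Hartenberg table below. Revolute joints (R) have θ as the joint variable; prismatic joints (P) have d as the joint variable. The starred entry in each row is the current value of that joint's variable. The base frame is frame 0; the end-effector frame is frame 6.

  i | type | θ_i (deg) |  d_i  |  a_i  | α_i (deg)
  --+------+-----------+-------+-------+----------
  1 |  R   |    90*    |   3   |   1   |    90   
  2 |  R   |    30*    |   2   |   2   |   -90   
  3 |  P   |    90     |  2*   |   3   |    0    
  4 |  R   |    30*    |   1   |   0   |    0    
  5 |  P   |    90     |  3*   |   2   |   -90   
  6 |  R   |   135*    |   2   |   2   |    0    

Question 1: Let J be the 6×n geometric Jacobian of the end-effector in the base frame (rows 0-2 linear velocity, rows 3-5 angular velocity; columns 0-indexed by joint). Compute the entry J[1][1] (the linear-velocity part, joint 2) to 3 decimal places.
-5.218

axis z_1 = (1.0000,-0.0000,0.0000); lever o_n−o_1 = (1.0249,-0.1342,5.2178)
cross product → J_v[:, 1] = (-0.0000,-5.2178,-0.1342)
J_ω[:, 1] = z_1
entry J[1][1] = -5.2178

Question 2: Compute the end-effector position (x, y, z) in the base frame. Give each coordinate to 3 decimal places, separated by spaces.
after link 1: o_1 = (0.0000, 1.0000, 3.0000)
after link 2: o_2 = (2.0000, 2.7321, 4.0000)
after link 3: o_3 = (-1.0000, 1.7321, 5.7321)
after link 4: o_4 = (-1.0000, 1.2321, 6.5981)
after link 5: o_5 = (-0.0000, -1.7679, 8.3301)
after link 6: o_6 = (1.0249, 0.8658, 8.2178)

1.025 0.866 8.218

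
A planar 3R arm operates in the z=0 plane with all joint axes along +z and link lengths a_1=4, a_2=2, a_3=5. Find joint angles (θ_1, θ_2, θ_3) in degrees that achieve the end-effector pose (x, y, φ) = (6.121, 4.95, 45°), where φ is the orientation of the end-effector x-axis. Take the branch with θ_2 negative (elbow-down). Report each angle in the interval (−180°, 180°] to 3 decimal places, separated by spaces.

57.356 -135.005 122.648

wrist centre = target − a_3·(cos φ, sin φ) = (2.5855, 1.4145)
cos θ_2 = (8.6853−4²−2²)/(2·4·2) = -0.7072; θ_2 = -135.0048° (elbow-down)
β = atan2(1.4145,2.5855) = 28.6823°; ψ = atan2(-1.4141,2.5857) = -28.6741°
θ_1 = β − ψ = 57.3565°
θ_3 = φ − θ_1 − θ_2 = 122.6483° (wrapped to (-180°,180°])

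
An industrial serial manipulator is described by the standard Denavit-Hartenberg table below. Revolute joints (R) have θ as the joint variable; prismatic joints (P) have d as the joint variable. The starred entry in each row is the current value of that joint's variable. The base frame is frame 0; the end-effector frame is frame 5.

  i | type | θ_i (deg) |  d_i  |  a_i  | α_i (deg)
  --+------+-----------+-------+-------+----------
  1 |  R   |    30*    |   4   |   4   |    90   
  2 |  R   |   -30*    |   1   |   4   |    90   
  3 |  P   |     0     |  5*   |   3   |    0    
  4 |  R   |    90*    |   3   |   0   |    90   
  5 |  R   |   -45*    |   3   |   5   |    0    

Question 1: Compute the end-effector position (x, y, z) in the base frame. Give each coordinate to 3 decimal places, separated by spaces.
after link 1: o_1 = (3.4641, 2.0000, 4.0000)
after link 2: o_2 = (6.9641, 2.8660, 2.0000)
after link 3: o_3 = (7.0490, 2.9151, -3.8301)
after link 4: o_4 = (5.7500, 2.1651, -6.4282)
after link 5: o_5 = (11.2987, 1.2861, -4.8663)

11.299 1.286 -4.866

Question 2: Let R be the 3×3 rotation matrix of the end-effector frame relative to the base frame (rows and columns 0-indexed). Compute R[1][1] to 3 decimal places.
End-effector y-axis (col 1 of R) = (0.0474,-0.7891,-0.6124)
R[1][1] = -0.7891

-0.789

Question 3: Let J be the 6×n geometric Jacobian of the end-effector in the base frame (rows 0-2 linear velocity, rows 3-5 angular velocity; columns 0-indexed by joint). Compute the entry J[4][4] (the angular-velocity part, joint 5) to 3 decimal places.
0.433

axis z_4 = (0.7500,0.4330,-0.5000); lever o_n−o_4 = (5.5487,-0.8789,1.5619)
cross product → J_v[:, 4] = (0.2368,-3.9457,-3.0619)
J_ω[:, 4] = z_4
entry J[4][4] = 0.4330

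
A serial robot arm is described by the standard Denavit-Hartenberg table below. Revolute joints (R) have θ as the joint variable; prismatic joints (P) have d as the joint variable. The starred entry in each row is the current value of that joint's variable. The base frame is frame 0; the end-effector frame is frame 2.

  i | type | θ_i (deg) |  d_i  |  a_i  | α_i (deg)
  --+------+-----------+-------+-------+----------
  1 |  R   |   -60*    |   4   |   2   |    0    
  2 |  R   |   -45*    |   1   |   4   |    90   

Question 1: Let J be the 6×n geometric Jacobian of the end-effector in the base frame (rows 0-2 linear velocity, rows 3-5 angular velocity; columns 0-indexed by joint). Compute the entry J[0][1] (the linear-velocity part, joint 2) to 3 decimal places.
3.864

axis z_1 = (0.0000,0.0000,1.0000); lever o_n−o_1 = (-1.0353,-3.8637,1.0000)
cross product → J_v[:, 1] = (3.8637,-1.0353,0.0000)
J_ω[:, 1] = z_1
entry J[0][1] = 3.8637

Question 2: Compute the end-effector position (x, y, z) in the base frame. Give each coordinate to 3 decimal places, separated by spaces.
-0.035 -5.596 5.000

after link 1: o_1 = (1.0000, -1.7321, 4.0000)
after link 2: o_2 = (-0.0353, -5.5958, 5.0000)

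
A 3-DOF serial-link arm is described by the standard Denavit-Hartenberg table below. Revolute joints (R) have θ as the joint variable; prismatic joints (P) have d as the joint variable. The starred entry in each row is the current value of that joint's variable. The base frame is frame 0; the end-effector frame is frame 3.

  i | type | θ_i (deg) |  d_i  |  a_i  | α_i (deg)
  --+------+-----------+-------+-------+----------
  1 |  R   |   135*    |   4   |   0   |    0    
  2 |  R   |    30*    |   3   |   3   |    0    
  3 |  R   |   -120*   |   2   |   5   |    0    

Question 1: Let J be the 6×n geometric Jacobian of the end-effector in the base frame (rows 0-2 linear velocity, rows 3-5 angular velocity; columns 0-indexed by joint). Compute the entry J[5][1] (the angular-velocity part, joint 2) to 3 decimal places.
1.000

axis z_1 = (0.0000,0.0000,1.0000); lever o_n−o_1 = (0.6378,4.3120,5.0000)
cross product → J_v[:, 1] = (-4.3120,0.6378,0.0000)
J_ω[:, 1] = z_1
entry J[5][1] = 1.0000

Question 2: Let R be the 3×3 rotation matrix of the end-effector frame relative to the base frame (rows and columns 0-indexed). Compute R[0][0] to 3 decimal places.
0.707

End-effector x-axis (col 0 of R) = (0.7071,0.7071,0.0000)
R[0][0] = 0.7071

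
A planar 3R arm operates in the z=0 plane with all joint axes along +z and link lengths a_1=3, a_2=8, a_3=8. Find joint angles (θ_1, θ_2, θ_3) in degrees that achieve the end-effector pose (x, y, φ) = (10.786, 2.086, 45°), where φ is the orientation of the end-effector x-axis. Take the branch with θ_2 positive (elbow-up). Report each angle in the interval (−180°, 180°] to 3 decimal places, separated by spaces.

wrist centre = target − a_3·(cos φ, sin φ) = (5.1291, -3.5709)
cos θ_2 = (39.0591−3²−8²)/(2·3·8) = -0.7071; θ_2 = 134.9996° (elbow-up)
β = atan2(-3.5709,5.1291) = -34.8452°; ψ = atan2(5.6569,-2.6568) = 115.1575°
θ_1 = β − ψ = -150.0027°
θ_3 = φ − θ_1 − θ_2 = 60.0031° (wrapped to (-180°,180°])

-150.003 135.000 60.003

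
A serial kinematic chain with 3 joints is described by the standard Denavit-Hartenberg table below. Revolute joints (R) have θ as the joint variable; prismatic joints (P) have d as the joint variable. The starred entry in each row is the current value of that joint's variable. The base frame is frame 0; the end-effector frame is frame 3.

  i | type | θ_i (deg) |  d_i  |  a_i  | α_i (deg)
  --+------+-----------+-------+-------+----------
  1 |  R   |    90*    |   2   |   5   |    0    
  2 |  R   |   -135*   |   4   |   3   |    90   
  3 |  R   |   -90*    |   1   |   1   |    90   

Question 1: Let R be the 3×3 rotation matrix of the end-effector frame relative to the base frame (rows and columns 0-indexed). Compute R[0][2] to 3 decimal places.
-0.707

End-effector z-axis (col 2 of R) = (-0.7071,0.7071,-0.0000)
R[0][2] = -0.7071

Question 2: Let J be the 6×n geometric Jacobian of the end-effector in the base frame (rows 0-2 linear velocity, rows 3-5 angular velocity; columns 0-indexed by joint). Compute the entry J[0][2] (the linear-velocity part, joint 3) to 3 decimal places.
axis z_2 = (-0.7071,-0.7071,0.0000); lever o_n−o_2 = (-0.7071,-0.7071,-1.0000)
cross product → J_v[:, 2] = (0.7071,-0.7071,-0.0000)
J_ω[:, 2] = z_2
entry J[0][2] = 0.7071

0.707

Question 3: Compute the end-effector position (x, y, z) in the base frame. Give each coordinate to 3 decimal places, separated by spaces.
1.414 2.172 5.000

after link 1: o_1 = (0.0000, 5.0000, 2.0000)
after link 2: o_2 = (2.1213, 2.8787, 6.0000)
after link 3: o_3 = (1.4142, 2.1716, 5.0000)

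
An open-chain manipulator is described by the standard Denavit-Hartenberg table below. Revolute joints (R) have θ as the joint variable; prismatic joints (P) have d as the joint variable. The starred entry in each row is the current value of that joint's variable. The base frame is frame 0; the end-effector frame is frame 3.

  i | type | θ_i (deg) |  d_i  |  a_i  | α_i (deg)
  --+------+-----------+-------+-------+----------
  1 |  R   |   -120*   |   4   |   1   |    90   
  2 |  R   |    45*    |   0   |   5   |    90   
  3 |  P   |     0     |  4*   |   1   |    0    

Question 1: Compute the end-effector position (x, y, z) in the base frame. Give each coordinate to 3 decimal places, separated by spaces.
after link 1: o_1 = (-0.5000, -0.8660, 4.0000)
after link 2: o_2 = (-2.2678, -3.9279, 7.5355)
after link 3: o_3 = (-4.0355, -6.9897, 5.4142)

-4.036 -6.990 5.414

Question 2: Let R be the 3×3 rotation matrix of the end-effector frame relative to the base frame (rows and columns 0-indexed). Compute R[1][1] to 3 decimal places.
0.500

End-effector y-axis (col 1 of R) = (-0.8660,0.5000,0.0000)
R[1][1] = 0.5000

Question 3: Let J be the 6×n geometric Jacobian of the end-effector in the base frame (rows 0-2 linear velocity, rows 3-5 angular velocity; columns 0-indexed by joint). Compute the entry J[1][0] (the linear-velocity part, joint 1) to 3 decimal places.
axis z_0 = ẑ; lever o_n−o_0 = (-4.0355,-6.9897,5.4142)
cross product → J_v[:, 0] = (6.9897,-4.0355,0.0000)
J_ω[:, 0] = z_0
entry J[1][0] = -4.0355

-4.036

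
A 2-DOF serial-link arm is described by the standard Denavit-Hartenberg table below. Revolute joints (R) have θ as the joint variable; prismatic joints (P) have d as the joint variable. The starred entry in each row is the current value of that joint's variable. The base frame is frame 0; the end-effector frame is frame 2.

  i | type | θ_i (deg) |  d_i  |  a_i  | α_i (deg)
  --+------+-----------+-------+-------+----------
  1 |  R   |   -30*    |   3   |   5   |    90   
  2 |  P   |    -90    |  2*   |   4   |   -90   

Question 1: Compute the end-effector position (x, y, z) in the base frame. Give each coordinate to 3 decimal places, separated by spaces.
3.330 -4.232 -1.000

after link 1: o_1 = (4.3301, -2.5000, 3.0000)
after link 2: o_2 = (3.3301, -4.2321, -1.0000)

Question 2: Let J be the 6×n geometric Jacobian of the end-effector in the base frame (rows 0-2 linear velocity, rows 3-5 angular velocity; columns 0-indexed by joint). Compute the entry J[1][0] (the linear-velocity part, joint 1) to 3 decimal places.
axis z_0 = ẑ; lever o_n−o_0 = (3.3301,-4.2321,-1.0000)
cross product → J_v[:, 0] = (4.2321,3.3301,-0.0000)
J_ω[:, 0] = z_0
entry J[1][0] = 3.3301

3.330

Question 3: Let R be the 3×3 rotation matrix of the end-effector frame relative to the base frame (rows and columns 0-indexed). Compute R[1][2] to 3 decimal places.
-0.500

End-effector z-axis (col 2 of R) = (0.8660,-0.5000,0.0000)
R[1][2] = -0.5000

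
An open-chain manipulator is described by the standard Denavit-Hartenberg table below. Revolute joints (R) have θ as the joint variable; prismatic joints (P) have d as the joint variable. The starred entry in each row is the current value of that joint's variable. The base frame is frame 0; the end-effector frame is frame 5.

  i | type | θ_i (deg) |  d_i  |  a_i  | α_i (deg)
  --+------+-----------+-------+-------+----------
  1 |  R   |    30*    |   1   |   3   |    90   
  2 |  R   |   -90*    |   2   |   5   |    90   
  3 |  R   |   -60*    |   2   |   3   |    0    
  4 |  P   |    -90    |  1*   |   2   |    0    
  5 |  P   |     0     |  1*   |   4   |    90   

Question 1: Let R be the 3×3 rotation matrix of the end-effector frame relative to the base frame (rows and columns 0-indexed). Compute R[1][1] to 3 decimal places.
End-effector y-axis (col 1 of R) = (-0.8660,-0.5000,-0.0000)
R[1][1] = -0.5000

-0.500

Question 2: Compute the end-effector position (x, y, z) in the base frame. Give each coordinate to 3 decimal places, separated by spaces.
after link 1: o_1 = (2.5981, 1.5000, 1.0000)
after link 2: o_2 = (3.5981, -0.2321, -4.0000)
after link 3: o_3 = (0.5670, 1.0179, -5.5000)
after link 4: o_4 = (-0.7990, 1.3840, -3.7679)
after link 5: o_5 = (-2.6651, 2.6160, -0.3038)

-2.665 2.616 -0.304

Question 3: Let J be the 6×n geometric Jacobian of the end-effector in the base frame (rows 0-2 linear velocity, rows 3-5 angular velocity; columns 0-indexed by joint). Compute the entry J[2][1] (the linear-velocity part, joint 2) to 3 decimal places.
-4.000

axis z_1 = (0.5000,-0.8660,0.0000); lever o_n−o_1 = (-5.2631,1.1160,-1.3038)
cross product → J_v[:, 1] = (1.1292,0.6519,-4.0000)
J_ω[:, 1] = z_1
entry J[2][1] = -4.0000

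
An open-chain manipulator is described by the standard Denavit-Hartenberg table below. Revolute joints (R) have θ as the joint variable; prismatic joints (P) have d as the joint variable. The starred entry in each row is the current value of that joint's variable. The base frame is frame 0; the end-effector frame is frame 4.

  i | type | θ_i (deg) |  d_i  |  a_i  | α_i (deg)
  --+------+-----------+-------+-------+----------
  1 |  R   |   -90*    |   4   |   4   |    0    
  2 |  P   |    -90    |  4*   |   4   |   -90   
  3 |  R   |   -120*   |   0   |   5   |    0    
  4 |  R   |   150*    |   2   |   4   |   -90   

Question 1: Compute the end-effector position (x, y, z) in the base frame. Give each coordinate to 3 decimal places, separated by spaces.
after link 1: o_1 = (0.0000, -4.0000, 4.0000)
after link 2: o_2 = (-4.0000, -4.0000, 8.0000)
after link 3: o_3 = (-1.5000, -4.0000, 12.3301)
after link 4: o_4 = (-4.9641, -6.0000, 10.3301)

-4.964 -6.000 10.330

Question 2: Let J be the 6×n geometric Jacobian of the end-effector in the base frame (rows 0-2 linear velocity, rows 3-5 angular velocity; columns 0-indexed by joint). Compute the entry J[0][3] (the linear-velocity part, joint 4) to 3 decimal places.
axis z_3 = (0.0000,-1.0000,0.0000); lever o_n−o_3 = (-3.4641,-2.0000,-2.0000)
cross product → J_v[:, 3] = (2.0000,0.0000,-3.4641)
J_ω[:, 3] = z_3
entry J[0][3] = 2.0000

2.000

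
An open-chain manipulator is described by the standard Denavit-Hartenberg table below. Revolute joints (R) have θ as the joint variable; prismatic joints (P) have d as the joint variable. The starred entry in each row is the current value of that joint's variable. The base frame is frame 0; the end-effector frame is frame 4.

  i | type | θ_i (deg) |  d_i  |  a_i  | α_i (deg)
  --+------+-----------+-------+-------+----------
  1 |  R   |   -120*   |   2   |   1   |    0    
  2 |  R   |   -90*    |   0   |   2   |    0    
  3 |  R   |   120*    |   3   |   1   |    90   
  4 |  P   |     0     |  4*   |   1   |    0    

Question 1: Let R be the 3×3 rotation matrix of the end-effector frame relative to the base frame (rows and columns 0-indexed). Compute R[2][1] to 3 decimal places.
1.000

End-effector y-axis (col 1 of R) = (0.0000,0.0000,1.0000)
R[2][1] = 1.0000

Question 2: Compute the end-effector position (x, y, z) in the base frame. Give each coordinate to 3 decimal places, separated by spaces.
-6.232 -1.866 5.000

after link 1: o_1 = (-0.5000, -0.8660, 2.0000)
after link 2: o_2 = (-2.2321, 0.1340, 2.0000)
after link 3: o_3 = (-2.2321, -0.8660, 5.0000)
after link 4: o_4 = (-6.2321, -1.8660, 5.0000)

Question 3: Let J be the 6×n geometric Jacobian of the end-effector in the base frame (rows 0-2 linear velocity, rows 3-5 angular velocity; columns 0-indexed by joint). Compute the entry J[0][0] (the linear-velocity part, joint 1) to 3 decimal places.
axis z_0 = ẑ; lever o_n−o_0 = (-6.2321,-1.8660,5.0000)
cross product → J_v[:, 0] = (1.8660,-6.2321,0.0000)
J_ω[:, 0] = z_0
entry J[0][0] = 1.8660

1.866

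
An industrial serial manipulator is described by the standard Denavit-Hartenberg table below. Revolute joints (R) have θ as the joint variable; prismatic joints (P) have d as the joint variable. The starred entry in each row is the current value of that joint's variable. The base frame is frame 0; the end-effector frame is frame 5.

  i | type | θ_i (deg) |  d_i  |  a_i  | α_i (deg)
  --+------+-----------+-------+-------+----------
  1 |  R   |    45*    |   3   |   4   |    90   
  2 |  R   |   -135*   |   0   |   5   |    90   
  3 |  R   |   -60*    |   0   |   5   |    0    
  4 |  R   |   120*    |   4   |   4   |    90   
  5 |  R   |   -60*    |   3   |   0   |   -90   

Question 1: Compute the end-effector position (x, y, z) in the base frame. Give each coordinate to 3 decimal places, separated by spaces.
after link 1: o_1 = (2.8284, 2.8284, 3.0000)
after link 2: o_2 = (0.3284, 0.3284, -0.5355)
after link 3: o_3 = (-3.9834, 2.1403, -2.3033)
after link 4: o_4 = (-4.5339, -3.3092, -0.8891)
after link 5: o_5 = (-6.8936, -3.5476, -2.7262)

-6.894 -3.548 -2.726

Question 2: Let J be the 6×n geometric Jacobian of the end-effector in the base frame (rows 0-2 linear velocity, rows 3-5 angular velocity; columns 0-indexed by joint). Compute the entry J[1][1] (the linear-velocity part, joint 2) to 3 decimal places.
4.049

axis z_1 = (0.7071,-0.7071,0.0000); lever o_n−o_1 = (-9.7221,-6.3760,-5.7262)
cross product → J_v[:, 1] = (4.0490,4.0490,-11.3831)
J_ω[:, 1] = z_1
entry J[1][1] = 4.0490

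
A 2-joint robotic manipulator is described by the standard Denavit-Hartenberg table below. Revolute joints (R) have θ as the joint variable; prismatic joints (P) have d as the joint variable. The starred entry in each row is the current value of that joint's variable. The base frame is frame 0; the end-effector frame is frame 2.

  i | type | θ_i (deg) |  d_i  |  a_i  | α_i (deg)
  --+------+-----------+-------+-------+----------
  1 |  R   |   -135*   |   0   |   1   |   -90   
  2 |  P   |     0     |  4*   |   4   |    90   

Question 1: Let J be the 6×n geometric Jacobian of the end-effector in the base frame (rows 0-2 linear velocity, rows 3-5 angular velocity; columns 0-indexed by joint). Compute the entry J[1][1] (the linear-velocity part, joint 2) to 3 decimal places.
prismatic axis z_1 = (0.7071,-0.7071,0.0000)
J_v[:, 1] = z_1; J_ω[:, 1] = (0,0,0)
entry J[1][1] = -0.7071

-0.707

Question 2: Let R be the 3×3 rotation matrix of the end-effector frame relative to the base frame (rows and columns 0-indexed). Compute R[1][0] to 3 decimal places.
End-effector x-axis (col 0 of R) = (-0.7071,-0.7071,0.0000)
R[1][0] = -0.7071

-0.707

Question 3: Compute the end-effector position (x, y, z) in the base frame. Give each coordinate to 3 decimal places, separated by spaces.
after link 1: o_1 = (-0.7071, -0.7071, 0.0000)
after link 2: o_2 = (-0.7071, -6.3640, 0.0000)

-0.707 -6.364 0.000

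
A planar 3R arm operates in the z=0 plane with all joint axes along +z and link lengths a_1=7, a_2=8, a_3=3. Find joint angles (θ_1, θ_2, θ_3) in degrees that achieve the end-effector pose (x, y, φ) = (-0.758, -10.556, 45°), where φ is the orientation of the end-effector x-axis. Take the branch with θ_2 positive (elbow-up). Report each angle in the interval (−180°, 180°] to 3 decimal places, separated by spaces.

-134.999 59.997 120.002

wrist centre = target − a_3·(cos φ, sin φ) = (-2.8793, -12.6773)
cos θ_2 = (169.0049−7²−8²)/(2·7·8) = 0.5000; θ_2 = 59.9971° (elbow-up)
β = atan2(-12.6773,-2.8793) = -102.7961°; ψ = atan2(6.9280,11.0004) = 32.2026°
θ_1 = β − ψ = -134.9988°
θ_3 = φ − θ_1 − θ_2 = 120.0017° (wrapped to (-180°,180°])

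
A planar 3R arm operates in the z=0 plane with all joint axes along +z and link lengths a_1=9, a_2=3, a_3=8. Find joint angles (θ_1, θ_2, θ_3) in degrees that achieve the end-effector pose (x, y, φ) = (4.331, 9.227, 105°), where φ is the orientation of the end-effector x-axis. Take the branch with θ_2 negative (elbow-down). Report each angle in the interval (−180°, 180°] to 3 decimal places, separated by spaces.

26.367 -150.013 -131.354

wrist centre = target − a_3·(cos φ, sin φ) = (6.4016, 1.4996)
cos θ_2 = (43.2287−9²−3²)/(2·9·3) = -0.8661; θ_2 = -150.0127° (elbow-down)
β = atan2(1.4996,6.4016) = 13.1841°; ψ = atan2(-1.4994,6.4016) = -13.1826°
θ_1 = β − ψ = 26.3666°
θ_3 = φ − θ_1 − θ_2 = -131.3540° (wrapped to (-180°,180°])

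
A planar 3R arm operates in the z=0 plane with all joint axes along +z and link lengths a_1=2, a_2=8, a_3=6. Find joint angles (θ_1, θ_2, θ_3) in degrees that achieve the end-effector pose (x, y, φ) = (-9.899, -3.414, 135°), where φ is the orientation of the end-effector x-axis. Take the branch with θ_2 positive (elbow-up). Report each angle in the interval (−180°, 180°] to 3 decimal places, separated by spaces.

-162.931 45.022 -107.092

wrist centre = target − a_3·(cos φ, sin φ) = (-5.6564, -7.6566)
cos θ_2 = (90.6185−2²−8²)/(2·2·8) = 0.7068; θ_2 = 45.0225° (elbow-up)
β = atan2(-7.6566,-5.6564) = -126.4552°; ψ = atan2(5.6591,7.6546) = 36.4755°
θ_1 = β − ψ = -162.9307°
θ_3 = φ − θ_1 − θ_2 = -107.0917° (wrapped to (-180°,180°])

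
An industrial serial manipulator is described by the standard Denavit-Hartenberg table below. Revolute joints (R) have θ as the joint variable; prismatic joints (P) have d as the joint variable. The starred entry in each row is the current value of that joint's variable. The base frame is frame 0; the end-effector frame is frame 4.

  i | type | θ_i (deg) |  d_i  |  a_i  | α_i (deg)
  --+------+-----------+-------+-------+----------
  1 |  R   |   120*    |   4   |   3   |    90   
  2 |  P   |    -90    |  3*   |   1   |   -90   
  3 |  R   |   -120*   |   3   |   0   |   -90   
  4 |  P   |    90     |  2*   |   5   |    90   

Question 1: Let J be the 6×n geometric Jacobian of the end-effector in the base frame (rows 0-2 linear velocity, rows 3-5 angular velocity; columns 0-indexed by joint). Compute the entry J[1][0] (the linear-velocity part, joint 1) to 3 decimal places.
2.964

axis z_0 = ẑ; lever o_n−o_0 = (2.9641,2.8660,1.2679)
cross product → J_v[:, 0] = (-2.8660,2.9641,0.0000)
J_ω[:, 0] = z_0
entry J[1][0] = 2.9641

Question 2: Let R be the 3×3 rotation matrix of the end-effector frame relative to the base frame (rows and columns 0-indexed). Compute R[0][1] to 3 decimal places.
0.433

End-effector y-axis (col 1 of R) = (0.4330,0.2500,-0.8660)
R[0][1] = 0.4330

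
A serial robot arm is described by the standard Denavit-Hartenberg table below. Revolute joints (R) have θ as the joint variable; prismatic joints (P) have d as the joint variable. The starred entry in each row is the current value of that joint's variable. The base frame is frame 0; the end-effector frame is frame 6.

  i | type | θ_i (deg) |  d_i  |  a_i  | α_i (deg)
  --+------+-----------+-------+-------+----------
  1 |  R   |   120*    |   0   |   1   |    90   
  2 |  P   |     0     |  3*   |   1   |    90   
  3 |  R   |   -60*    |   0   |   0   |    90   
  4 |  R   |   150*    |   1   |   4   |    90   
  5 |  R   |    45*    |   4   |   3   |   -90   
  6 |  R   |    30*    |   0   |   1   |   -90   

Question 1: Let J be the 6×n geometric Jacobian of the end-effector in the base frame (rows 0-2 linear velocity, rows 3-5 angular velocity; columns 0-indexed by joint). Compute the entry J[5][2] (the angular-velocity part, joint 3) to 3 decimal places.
axis z_2 = (0.0000,0.0000,-1.0000); lever o_n−o_2 = (4.0815,-3.7337,-6.3979)
cross product → J_v[:, 2] = (-3.7337,-4.0815,-0.0000)
J_ω[:, 2] = z_2
entry J[5][2] = -1.0000

-1.000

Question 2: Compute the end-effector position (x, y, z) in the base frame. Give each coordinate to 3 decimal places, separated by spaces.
after link 1: o_1 = (-0.5000, 0.8660, 0.0000)
after link 2: o_2 = (1.5981, 3.2321, 0.0000)
after link 3: o_3 = (1.5981, 3.2321, 0.0000)
after link 4: o_4 = (5.0622, 2.2321, -2.0000)
after link 5: o_5 = (4.8993, 0.1107, -6.5248)
after link 6: o_6 = (5.6796, -0.5016, -6.3979)

5.680 -0.502 -6.398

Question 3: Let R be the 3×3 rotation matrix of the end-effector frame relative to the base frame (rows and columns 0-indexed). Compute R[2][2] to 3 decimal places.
End-effector z-axis (col 2 of R) = (0.1268,0.3536,0.9268)
R[2][2] = 0.9268

0.927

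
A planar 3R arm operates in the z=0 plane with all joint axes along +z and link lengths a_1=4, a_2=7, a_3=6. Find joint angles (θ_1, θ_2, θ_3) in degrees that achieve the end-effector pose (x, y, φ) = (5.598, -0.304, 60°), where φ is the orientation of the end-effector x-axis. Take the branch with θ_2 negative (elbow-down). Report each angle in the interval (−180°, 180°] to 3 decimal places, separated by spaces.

wrist centre = target − a_3·(cos φ, sin φ) = (2.5980, -5.5002)
cos θ_2 = (37.0013−4²−7²)/(2·4·7) = -0.5000; θ_2 = -119.9985° (elbow-down)
β = atan2(-5.5002,2.5980) = -64.7163°; ψ = atan2(-6.0623,0.5002) = -85.2836°
θ_1 = β − ψ = 20.5673°
θ_3 = φ − θ_1 − θ_2 = 159.4312° (wrapped to (-180°,180°])

20.567 -119.998 159.431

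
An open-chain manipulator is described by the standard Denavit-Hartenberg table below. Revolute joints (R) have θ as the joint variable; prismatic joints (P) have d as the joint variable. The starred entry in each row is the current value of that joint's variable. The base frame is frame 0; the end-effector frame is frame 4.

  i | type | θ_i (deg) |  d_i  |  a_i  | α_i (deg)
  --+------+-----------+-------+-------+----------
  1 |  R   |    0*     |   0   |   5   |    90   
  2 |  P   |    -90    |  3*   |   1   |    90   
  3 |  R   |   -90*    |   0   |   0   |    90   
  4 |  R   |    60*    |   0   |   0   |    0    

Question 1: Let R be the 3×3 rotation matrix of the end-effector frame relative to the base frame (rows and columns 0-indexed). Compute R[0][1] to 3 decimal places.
-0.500

End-effector y-axis (col 1 of R) = (-0.5000,-0.8660,0.0000)
R[0][1] = -0.5000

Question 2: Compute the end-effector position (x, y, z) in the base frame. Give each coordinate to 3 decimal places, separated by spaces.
5.000 -3.000 -1.000

after link 1: o_1 = (5.0000, 0.0000, 0.0000)
after link 2: o_2 = (5.0000, -3.0000, -1.0000)
after link 3: o_3 = (5.0000, -3.0000, -1.0000)
after link 4: o_4 = (5.0000, -3.0000, -1.0000)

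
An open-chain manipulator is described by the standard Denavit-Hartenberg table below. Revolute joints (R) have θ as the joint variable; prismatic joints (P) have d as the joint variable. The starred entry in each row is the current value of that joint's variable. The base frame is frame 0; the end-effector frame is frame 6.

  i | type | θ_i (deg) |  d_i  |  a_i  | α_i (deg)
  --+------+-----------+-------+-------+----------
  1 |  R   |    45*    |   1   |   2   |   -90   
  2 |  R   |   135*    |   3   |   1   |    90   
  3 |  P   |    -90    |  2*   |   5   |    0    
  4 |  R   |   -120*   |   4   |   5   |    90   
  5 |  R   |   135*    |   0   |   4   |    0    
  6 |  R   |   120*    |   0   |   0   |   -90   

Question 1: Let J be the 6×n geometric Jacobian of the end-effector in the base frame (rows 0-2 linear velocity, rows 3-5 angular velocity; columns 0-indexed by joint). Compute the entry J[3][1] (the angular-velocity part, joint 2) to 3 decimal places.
axis z_1 = (-0.7071,0.7071,0.0000); lever o_n−o_1 = (5.5010,4.2081,-5.6199)
cross product → J_v[:, 1] = (-3.9739,-3.9739,-6.8653)
J_ω[:, 1] = z_1
entry J[3][1] = -0.7071

-0.707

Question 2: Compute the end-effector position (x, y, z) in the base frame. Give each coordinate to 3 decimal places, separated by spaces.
after link 1: o_1 = (1.4142, 1.4142, 1.0000)
after link 2: o_2 = (-1.2071, 3.0355, 0.2929)
after link 3: o_3 = (3.3284, 0.5000, -1.1213)
after link 4: o_4 = (5.7257, 6.4328, -0.8879)
after link 5: o_5 = (6.9152, 5.6223, -4.6199)
after link 6: o_6 = (6.9152, 5.6223, -4.6199)

6.915 5.622 -4.620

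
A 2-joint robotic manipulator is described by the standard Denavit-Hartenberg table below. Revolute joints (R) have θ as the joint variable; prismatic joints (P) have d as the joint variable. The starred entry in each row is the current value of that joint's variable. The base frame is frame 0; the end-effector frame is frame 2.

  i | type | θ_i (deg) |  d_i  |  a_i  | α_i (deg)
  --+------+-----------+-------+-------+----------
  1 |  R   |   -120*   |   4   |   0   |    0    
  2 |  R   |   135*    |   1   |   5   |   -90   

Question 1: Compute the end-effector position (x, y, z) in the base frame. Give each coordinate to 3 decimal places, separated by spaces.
after link 1: o_1 = (0.0000, 0.0000, 4.0000)
after link 2: o_2 = (4.8296, 1.2941, 5.0000)

4.830 1.294 5.000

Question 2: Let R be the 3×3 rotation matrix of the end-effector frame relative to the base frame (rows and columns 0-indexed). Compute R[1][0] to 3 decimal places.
End-effector x-axis (col 0 of R) = (0.9659,0.2588,0.0000)
R[1][0] = 0.2588

0.259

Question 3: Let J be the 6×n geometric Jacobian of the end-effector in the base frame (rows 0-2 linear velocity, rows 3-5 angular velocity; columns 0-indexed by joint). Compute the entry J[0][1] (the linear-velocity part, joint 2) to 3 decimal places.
-1.294

axis z_1 = (0.0000,0.0000,1.0000); lever o_n−o_1 = (4.8296,1.2941,1.0000)
cross product → J_v[:, 1] = (-1.2941,4.8296,0.0000)
J_ω[:, 1] = z_1
entry J[0][1] = -1.2941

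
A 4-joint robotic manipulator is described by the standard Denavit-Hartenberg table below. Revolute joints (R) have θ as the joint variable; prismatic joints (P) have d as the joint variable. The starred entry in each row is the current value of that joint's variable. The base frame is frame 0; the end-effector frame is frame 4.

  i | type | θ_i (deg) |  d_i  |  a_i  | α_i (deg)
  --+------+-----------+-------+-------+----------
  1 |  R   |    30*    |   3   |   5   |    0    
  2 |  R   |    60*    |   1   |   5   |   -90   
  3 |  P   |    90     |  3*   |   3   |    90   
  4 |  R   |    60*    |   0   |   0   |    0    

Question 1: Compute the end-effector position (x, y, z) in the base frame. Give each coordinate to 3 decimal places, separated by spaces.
after link 1: o_1 = (4.3301, 2.5000, 3.0000)
after link 2: o_2 = (4.3301, 7.5000, 4.0000)
after link 3: o_3 = (1.3301, 7.5000, 1.0000)
after link 4: o_4 = (1.3301, 7.5000, 1.0000)

1.330 7.500 1.000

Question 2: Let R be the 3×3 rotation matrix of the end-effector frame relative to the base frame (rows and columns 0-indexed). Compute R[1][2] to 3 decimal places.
End-effector z-axis (col 2 of R) = (0.0000,1.0000,0.0000)
R[1][2] = 1.0000

1.000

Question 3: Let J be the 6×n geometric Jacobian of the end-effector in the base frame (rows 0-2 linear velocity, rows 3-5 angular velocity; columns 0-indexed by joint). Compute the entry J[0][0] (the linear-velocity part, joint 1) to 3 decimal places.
-7.500

axis z_0 = ẑ; lever o_n−o_0 = (1.3301,7.5000,1.0000)
cross product → J_v[:, 0] = (-7.5000,1.3301,0.0000)
J_ω[:, 0] = z_0
entry J[0][0] = -7.5000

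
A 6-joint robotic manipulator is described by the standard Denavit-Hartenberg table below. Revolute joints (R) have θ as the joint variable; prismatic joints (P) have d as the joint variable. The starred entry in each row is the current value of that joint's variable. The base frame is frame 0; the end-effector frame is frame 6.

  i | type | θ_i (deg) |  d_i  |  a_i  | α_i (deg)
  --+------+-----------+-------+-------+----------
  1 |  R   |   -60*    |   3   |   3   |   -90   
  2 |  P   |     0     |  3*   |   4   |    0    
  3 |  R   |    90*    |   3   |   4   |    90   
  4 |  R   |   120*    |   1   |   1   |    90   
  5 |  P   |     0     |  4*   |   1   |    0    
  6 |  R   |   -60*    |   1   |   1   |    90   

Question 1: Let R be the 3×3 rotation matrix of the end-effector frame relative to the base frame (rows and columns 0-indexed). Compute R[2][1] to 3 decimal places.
End-effector y-axis (col 1 of R) = (0.4330,0.2500,-0.8660)
R[2][1] = -0.8660

-0.866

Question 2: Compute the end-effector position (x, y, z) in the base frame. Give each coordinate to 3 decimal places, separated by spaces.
after link 1: o_1 = (1.5000, -2.5981, 3.0000)
after link 2: o_2 = (6.0981, -4.5622, 3.0000)
after link 3: o_3 = (8.6962, -3.0622, -1.0000)
after link 4: o_4 = (9.9462, -3.4952, -0.5000)
after link 5: o_5 = (12.4282, -2.0622, -3.4641)
after link 6: o_6 = (12.8032, -0.8457, -4.0801)

12.803 -0.846 -4.080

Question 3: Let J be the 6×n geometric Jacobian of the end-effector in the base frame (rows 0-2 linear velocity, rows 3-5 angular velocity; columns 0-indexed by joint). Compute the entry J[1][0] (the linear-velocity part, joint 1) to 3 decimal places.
axis z_0 = ẑ; lever o_n−o_0 = (12.8032,-0.8457,-4.0801)
cross product → J_v[:, 0] = (0.8457,12.8032,-0.0000)
J_ω[:, 0] = z_0
entry J[1][0] = 12.8032

12.803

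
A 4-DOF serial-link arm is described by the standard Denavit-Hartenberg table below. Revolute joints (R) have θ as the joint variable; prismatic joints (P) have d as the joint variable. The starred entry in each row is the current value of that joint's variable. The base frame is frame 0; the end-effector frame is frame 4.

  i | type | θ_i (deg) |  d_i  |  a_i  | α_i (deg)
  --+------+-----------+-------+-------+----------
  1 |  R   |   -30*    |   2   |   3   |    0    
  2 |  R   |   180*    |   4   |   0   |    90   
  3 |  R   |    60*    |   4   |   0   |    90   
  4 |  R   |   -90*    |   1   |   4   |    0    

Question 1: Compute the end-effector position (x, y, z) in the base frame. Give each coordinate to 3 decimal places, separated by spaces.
after link 1: o_1 = (2.5981, -1.5000, 2.0000)
after link 2: o_2 = (2.5981, -1.5000, 6.0000)
after link 3: o_3 = (4.5981, 1.9641, 6.0000)
after link 4: o_4 = (1.8481, -1.0670, 5.5000)

1.848 -1.067 5.500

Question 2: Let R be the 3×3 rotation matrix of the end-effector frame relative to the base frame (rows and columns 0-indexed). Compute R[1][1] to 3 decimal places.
0.250

End-effector y-axis (col 1 of R) = (-0.4330,0.2500,0.8660)
R[1][1] = 0.2500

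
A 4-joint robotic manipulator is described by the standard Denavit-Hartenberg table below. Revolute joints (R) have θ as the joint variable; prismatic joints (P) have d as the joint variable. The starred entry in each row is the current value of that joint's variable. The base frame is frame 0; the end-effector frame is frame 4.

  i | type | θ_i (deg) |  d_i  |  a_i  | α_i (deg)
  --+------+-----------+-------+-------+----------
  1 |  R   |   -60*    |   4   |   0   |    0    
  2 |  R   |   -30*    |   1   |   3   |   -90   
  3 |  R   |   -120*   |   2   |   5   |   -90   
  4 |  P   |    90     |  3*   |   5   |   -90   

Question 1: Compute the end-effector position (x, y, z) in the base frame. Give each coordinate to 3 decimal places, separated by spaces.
after link 1: o_1 = (0.0000, 0.0000, 4.0000)
after link 2: o_2 = (0.0000, -3.0000, 5.0000)
after link 3: o_3 = (2.0000, -0.5000, 9.3301)
after link 4: o_4 = (-3.0000, -3.0981, 10.8301)

-3.000 -3.098 10.830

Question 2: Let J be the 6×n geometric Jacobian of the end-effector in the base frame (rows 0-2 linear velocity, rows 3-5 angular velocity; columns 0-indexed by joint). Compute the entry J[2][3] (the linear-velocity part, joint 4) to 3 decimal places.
0.500

prismatic axis z_3 = (0.0000,-0.8660,0.5000)
J_v[:, 3] = z_3; J_ω[:, 3] = (0,0,0)
entry J[2][3] = 0.5000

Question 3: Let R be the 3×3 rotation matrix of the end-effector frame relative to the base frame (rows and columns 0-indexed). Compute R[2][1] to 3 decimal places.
End-effector y-axis (col 1 of R) = (-0.0000,0.8660,-0.5000)
R[2][1] = -0.5000

-0.500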